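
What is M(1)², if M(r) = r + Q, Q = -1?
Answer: 0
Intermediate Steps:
M(r) = -1 + r (M(r) = r - 1 = -1 + r)
M(1)² = (-1 + 1)² = 0² = 0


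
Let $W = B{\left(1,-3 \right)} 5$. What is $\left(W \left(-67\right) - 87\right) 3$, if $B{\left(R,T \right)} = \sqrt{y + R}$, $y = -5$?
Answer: $-261 - 2010 i \approx -261.0 - 2010.0 i$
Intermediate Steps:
$B{\left(R,T \right)} = \sqrt{-5 + R}$
$W = 10 i$ ($W = \sqrt{-5 + 1} \cdot 5 = \sqrt{-4} \cdot 5 = 2 i 5 = 10 i \approx 10.0 i$)
$\left(W \left(-67\right) - 87\right) 3 = \left(10 i \left(-67\right) - 87\right) 3 = \left(- 670 i - 87\right) 3 = \left(-87 - 670 i\right) 3 = -261 - 2010 i$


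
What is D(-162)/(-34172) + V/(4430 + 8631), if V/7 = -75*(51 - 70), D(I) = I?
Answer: 171490791/223160246 ≈ 0.76847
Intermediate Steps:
V = 9975 (V = 7*(-75*(51 - 70)) = 7*(-75*(-19)) = 7*1425 = 9975)
D(-162)/(-34172) + V/(4430 + 8631) = -162/(-34172) + 9975/(4430 + 8631) = -162*(-1/34172) + 9975/13061 = 81/17086 + 9975*(1/13061) = 81/17086 + 9975/13061 = 171490791/223160246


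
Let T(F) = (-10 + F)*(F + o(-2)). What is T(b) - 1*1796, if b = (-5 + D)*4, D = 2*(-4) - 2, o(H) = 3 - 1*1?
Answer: 2264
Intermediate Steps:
o(H) = 2 (o(H) = 3 - 1 = 2)
D = -10 (D = -8 - 2 = -10)
b = -60 (b = (-5 - 10)*4 = -15*4 = -60)
T(F) = (-10 + F)*(2 + F) (T(F) = (-10 + F)*(F + 2) = (-10 + F)*(2 + F))
T(b) - 1*1796 = (-20 + (-60)² - 8*(-60)) - 1*1796 = (-20 + 3600 + 480) - 1796 = 4060 - 1796 = 2264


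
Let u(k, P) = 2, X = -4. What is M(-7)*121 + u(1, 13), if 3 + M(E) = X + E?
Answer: -1692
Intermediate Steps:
M(E) = -7 + E (M(E) = -3 + (-4 + E) = -7 + E)
M(-7)*121 + u(1, 13) = (-7 - 7)*121 + 2 = -14*121 + 2 = -1694 + 2 = -1692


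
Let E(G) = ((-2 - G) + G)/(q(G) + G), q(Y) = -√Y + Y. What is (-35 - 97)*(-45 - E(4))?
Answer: 5896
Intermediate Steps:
q(Y) = Y - √Y
E(G) = -2/(-√G + 2*G) (E(G) = ((-2 - G) + G)/((G - √G) + G) = -2/(-√G + 2*G))
(-35 - 97)*(-45 - E(4)) = (-35 - 97)*(-45 - 2/(√4 - 2*4)) = -132*(-45 - 2/(2 - 8)) = -132*(-45 - 2/(-6)) = -132*(-45 - 2*(-1)/6) = -132*(-45 - 1*(-⅓)) = -132*(-45 + ⅓) = -132*(-134/3) = 5896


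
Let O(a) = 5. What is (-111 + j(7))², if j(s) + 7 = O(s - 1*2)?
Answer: 12769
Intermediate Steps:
j(s) = -2 (j(s) = -7 + 5 = -2)
(-111 + j(7))² = (-111 - 2)² = (-113)² = 12769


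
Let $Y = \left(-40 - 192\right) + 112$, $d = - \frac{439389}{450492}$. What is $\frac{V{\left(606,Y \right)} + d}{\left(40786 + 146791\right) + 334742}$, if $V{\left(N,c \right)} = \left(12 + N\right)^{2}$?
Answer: $\frac{57351089073}{78433510316} \approx 0.73121$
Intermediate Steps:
$d = - \frac{146463}{150164}$ ($d = \left(-439389\right) \frac{1}{450492} = - \frac{146463}{150164} \approx -0.97535$)
$Y = -120$ ($Y = -232 + 112 = -120$)
$\frac{V{\left(606,Y \right)} + d}{\left(40786 + 146791\right) + 334742} = \frac{\left(12 + 606\right)^{2} - \frac{146463}{150164}}{\left(40786 + 146791\right) + 334742} = \frac{618^{2} - \frac{146463}{150164}}{187577 + 334742} = \frac{381924 - \frac{146463}{150164}}{522319} = \frac{57351089073}{150164} \cdot \frac{1}{522319} = \frac{57351089073}{78433510316}$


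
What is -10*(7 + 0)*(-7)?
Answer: 490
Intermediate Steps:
-10*(7 + 0)*(-7) = -70*(-7) = -10*(-49) = 490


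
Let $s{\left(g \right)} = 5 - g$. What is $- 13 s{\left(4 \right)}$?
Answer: $-13$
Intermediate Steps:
$- 13 s{\left(4 \right)} = - 13 \left(5 - 4\right) = \left(-13\right) 1 = -13$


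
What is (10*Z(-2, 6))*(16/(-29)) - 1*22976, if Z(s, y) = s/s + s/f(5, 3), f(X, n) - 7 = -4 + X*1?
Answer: -666424/29 ≈ -22980.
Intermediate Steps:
f(X, n) = 3 + X (f(X, n) = 7 + (-4 + X*1) = 7 + (-4 + X) = 3 + X)
Z(s, y) = 1 + s/8 (Z(s, y) = s/s + s/(3 + 5) = 1 + s/8)
(10*Z(-2, 6))*(16/(-29)) - 1*22976 = (10*(1 + (⅛)*(-2)))*(16/(-29)) - 1*22976 = (10*(1 - ¼))*(16*(-1/29)) - 22976 = (10*(¾))*(-16/29) - 22976 = (15/2)*(-16/29) - 22976 = -120/29 - 22976 = -666424/29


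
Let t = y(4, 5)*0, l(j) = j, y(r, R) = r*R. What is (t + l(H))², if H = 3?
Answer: 9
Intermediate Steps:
y(r, R) = R*r
t = 0 (t = (5*4)*0 = 20*0 = 0)
(t + l(H))² = (0 + 3)² = 3² = 9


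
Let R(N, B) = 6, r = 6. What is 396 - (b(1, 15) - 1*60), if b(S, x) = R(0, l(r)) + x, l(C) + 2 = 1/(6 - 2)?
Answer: 435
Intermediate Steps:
l(C) = -7/4 (l(C) = -2 + 1/(6 - 2) = -2 + 1/4 = -2 + ¼ = -7/4)
b(S, x) = 6 + x
396 - (b(1, 15) - 1*60) = 396 - ((6 + 15) - 1*60) = 396 - (21 - 60) = 396 - 1*(-39) = 396 + 39 = 435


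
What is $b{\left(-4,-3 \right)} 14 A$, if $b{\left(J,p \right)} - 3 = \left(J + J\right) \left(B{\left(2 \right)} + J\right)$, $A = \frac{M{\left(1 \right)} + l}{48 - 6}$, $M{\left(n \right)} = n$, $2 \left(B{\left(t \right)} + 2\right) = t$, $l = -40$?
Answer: $-559$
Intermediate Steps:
$B{\left(t \right)} = -2 + \frac{t}{2}$
$A = - \frac{13}{14}$ ($A = \frac{1 - 40}{48 - 6} = - \frac{39}{42} = \left(-39\right) \frac{1}{42} = - \frac{13}{14} \approx -0.92857$)
$b{\left(J,p \right)} = 3 + 2 J \left(-1 + J\right)$ ($b{\left(J,p \right)} = 3 + \left(J + J\right) \left(\left(-2 + \frac{1}{2} \cdot 2\right) + J\right) = 3 + 2 J \left(\left(-2 + 1\right) + J\right) = 3 + 2 J \left(-1 + J\right)$)
$b{\left(-4,-3 \right)} 14 A = \left(3 - -8 + 2 \left(-4\right)^{2}\right) 14 \left(- \frac{13}{14}\right) = \left(3 + 8 + 2 \cdot 16\right) 14 \left(- \frac{13}{14}\right) = \left(3 + 8 + 32\right) 14 \left(- \frac{13}{14}\right) = 43 \cdot 14 \left(- \frac{13}{14}\right) = 602 \left(- \frac{13}{14}\right) = -559$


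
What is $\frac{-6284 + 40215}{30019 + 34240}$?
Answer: $\frac{33931}{64259} \approx 0.52804$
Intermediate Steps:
$\frac{-6284 + 40215}{30019 + 34240} = \frac{33931}{64259}$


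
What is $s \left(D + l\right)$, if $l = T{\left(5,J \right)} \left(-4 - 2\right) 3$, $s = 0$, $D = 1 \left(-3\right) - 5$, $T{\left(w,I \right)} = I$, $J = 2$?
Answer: $0$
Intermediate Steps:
$D = -8$ ($D = -3 - 5 = -8$)
$l = -36$ ($l = 2 \left(-4 - 2\right) 3 = 2 \left(-6\right) 3 = \left(-12\right) 3 = -36$)
$s \left(D + l\right) = 0 \left(-8 - 36\right) = 0 \left(-44\right) = 0$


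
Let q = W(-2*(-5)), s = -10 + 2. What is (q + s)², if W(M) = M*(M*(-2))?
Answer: 43264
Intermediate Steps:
s = -8
W(M) = -2*M² (W(M) = M*(-2*M) = -2*M²)
q = -200 (q = -2*(-2*(-5))² = -2*10² = -2*100 = -200)
(q + s)² = (-200 - 8)² = (-208)² = 43264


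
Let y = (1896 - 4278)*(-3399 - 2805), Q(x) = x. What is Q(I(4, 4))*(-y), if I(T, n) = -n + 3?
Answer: 14777928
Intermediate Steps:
I(T, n) = 3 - n
y = 14777928 (y = -2382*(-6204) = 14777928)
Q(I(4, 4))*(-y) = (3 - 1*4)*(-1*14777928) = (3 - 4)*(-14777928) = -1*(-14777928) = 14777928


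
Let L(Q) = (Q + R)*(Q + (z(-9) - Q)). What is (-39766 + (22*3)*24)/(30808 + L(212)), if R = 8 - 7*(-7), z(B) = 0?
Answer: -19091/15404 ≈ -1.2394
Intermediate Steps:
R = 57 (R = 8 + 49 = 57)
L(Q) = 0 (L(Q) = (Q + 57)*(Q + (0 - Q)) = (57 + Q)*(Q - Q) = (57 + Q)*0 = 0)
(-39766 + (22*3)*24)/(30808 + L(212)) = (-39766 + (22*3)*24)/(30808 + 0) = (-39766 + 66*24)/30808 = (-39766 + 1584)*(1/30808) = -38182*1/30808 = -19091/15404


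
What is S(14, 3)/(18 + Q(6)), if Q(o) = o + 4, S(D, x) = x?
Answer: 3/28 ≈ 0.10714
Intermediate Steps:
Q(o) = 4 + o
S(14, 3)/(18 + Q(6)) = 3/(18 + (4 + 6)) = 3/(18 + 10) = 3/28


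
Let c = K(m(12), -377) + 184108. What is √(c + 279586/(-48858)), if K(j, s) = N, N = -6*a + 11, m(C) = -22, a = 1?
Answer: 2*√27467703058359/24429 ≈ 429.08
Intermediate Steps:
N = 5 (N = -6*1 + 11 = -6 + 11 = 5)
K(j, s) = 5
c = 184113 (c = 5 + 184108 = 184113)
√(c + 279586/(-48858)) = √(184113 + 279586/(-48858)) = √(184113 + 279586*(-1/48858)) = √(184113 - 139793/24429) = √(4497556684/24429) = 2*√27467703058359/24429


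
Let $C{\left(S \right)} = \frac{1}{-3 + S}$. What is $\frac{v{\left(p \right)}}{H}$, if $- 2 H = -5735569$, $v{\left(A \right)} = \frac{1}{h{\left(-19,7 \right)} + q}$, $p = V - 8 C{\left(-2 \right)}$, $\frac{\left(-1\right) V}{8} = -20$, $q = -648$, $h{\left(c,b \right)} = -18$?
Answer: $- \frac{1}{1909944477} \approx -5.2358 \cdot 10^{-10}$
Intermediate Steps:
$V = 160$ ($V = \left(-8\right) \left(-20\right) = 160$)
$p = \frac{808}{5}$ ($p = 160 - \frac{8}{-3 - 2} = 160 - \frac{8}{-5} = 160 - - \frac{8}{5} = 160 + \frac{8}{5} = \frac{808}{5} \approx 161.6$)
$v{\left(A \right)} = - \frac{1}{666}$ ($v{\left(A \right)} = \frac{1}{-18 - 648} = \frac{1}{-666} = - \frac{1}{666}$)
$H = \frac{5735569}{2}$ ($H = \left(- \frac{1}{2}\right) \left(-5735569\right) = \frac{5735569}{2} \approx 2.8678 \cdot 10^{6}$)
$\frac{v{\left(p \right)}}{H} = - \frac{1}{666 \cdot \frac{5735569}{2}} = \left(- \frac{1}{666}\right) \frac{2}{5735569} = - \frac{1}{1909944477}$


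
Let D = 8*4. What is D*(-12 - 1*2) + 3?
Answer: -445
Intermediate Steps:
D = 32
D*(-12 - 1*2) + 3 = 32*(-12 - 1*2) + 3 = 32*(-12 - 2) + 3 = 32*(-14) + 3 = -448 + 3 = -445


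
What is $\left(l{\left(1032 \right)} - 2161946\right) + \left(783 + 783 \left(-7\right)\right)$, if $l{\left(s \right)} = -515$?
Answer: $-2167159$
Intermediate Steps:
$\left(l{\left(1032 \right)} - 2161946\right) + \left(783 + 783 \left(-7\right)\right) = \left(-515 - 2161946\right) + \left(783 + 783 \left(-7\right)\right) = -2162461 + \left(783 - 5481\right) = -2162461 - 4698 = -2167159$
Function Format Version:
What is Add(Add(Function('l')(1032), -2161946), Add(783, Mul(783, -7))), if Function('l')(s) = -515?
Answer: -2167159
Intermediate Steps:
Add(Add(Function('l')(1032), -2161946), Add(783, Mul(783, -7))) = Add(Add(-515, -2161946), Add(783, Mul(783, -7))) = Add(-2162461, Add(783, -5481)) = Add(-2162461, -4698) = -2167159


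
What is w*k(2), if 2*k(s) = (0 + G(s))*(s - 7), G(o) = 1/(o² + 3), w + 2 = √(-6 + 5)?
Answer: 5/7 - 5*I/14 ≈ 0.71429 - 0.35714*I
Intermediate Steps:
w = -2 + I (w = -2 + √(-6 + 5) = -2 + √(-1) = -2 + I ≈ -2.0 + 1.0*I)
G(o) = 1/(3 + o²)
k(s) = (-7 + s)/(2*(3 + s²)) (k(s) = ((0 + 1/(3 + s²))*(s - 7))/2 = ((-7 + s)/(3 + s²))/2 = (-7 + s)/(2*(3 + s²)))
w*k(2) = (-2 + I)*((-7 + 2)/(2*(3 + 2²))) = (-2 + I)*((½)*(-5)/(3 + 4)) = (-2 + I)*((½)*(-5)/7) = (-2 + I)*((½)*(⅐)*(-5)) = (-2 + I)*(-5/14) = 5/7 - 5*I/14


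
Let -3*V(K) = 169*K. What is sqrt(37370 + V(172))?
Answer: sqrt(249126)/3 ≈ 166.38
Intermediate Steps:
V(K) = -169*K/3
sqrt(37370 + V(172)) = sqrt(37370 - 169/3*172) = sqrt(37370 - 29068/3) = sqrt(83042/3) = sqrt(249126)/3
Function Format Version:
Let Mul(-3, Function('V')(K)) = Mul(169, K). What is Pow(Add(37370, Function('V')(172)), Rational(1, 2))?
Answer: Mul(Rational(1, 3), Pow(249126, Rational(1, 2))) ≈ 166.38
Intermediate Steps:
Function('V')(K) = Mul(Rational(-169, 3), K) (Function('V')(K) = Mul(Rational(-1, 3), Mul(169, K)) = Mul(Rational(-169, 3), K))
Pow(Add(37370, Function('V')(172)), Rational(1, 2)) = Pow(Add(37370, Mul(Rational(-169, 3), 172)), Rational(1, 2)) = Pow(Add(37370, Rational(-29068, 3)), Rational(1, 2)) = Pow(Rational(83042, 3), Rational(1, 2)) = Mul(Rational(1, 3), Pow(249126, Rational(1, 2)))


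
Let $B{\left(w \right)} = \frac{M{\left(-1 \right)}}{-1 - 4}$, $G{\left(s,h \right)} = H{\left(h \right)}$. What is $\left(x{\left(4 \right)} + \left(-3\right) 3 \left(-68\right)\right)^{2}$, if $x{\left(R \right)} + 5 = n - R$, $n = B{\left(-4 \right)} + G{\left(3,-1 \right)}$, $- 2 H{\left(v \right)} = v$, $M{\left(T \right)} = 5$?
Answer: $\frac{1452025}{4} \approx 3.6301 \cdot 10^{5}$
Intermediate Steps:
$H{\left(v \right)} = - \frac{v}{2}$
$G{\left(s,h \right)} = - \frac{h}{2}$
$B{\left(w \right)} = -1$ ($B{\left(w \right)} = \frac{5}{-1 - 4} = \frac{5}{-5} = 5 \left(- \frac{1}{5}\right) = -1$)
$n = - \frac{1}{2}$ ($n = -1 - - \frac{1}{2} = -1 + \frac{1}{2} = - \frac{1}{2} \approx -0.5$)
$x{\left(R \right)} = - \frac{11}{2} - R$ ($x{\left(R \right)} = -5 - \left(\frac{1}{2} + R\right) = - \frac{11}{2} - R$)
$\left(x{\left(4 \right)} + \left(-3\right) 3 \left(-68\right)\right)^{2} = \left(\left(- \frac{11}{2} - 4\right) + \left(-3\right) 3 \left(-68\right)\right)^{2} = \left(\left(- \frac{11}{2} - 4\right) - -612\right)^{2} = \left(- \frac{19}{2} + 612\right)^{2} = \left(\frac{1205}{2}\right)^{2} = \frac{1452025}{4}$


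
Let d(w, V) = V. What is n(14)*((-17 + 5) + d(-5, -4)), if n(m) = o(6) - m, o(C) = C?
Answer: 128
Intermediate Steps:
n(m) = 6 - m
n(14)*((-17 + 5) + d(-5, -4)) = (6 - 1*14)*((-17 + 5) - 4) = (6 - 14)*(-12 - 4) = -8*(-16) = 128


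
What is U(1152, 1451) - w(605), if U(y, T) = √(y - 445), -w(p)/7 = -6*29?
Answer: -1218 + √707 ≈ -1191.4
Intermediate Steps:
w(p) = 1218 (w(p) = -(-42)*29 = -7*(-174) = 1218)
U(y, T) = √(-445 + y)
U(1152, 1451) - w(605) = √(-445 + 1152) - 1*1218 = √707 - 1218 = -1218 + √707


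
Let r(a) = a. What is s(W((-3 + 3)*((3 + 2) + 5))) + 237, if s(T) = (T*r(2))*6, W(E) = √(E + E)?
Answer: 237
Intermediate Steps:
W(E) = √2*√E (W(E) = √(2*E) = √2*√E)
s(T) = 12*T (s(T) = (T*2)*6 = (2*T)*6 = 12*T)
s(W((-3 + 3)*((3 + 2) + 5))) + 237 = 12*(√2*√((-3 + 3)*((3 + 2) + 5))) + 237 = 12*(√2*√(0*(5 + 5))) + 237 = 12*(√2*√(0*10)) + 237 = 12*(√2*√0) + 237 = 12*(√2*0) + 237 = 12*0 + 237 = 0 + 237 = 237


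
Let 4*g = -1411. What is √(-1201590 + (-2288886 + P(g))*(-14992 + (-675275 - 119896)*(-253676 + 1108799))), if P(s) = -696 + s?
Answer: √6228338806468401115/2 ≈ 1.2478e+9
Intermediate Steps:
g = -1411/4 (g = (¼)*(-1411) = -1411/4 ≈ -352.75)
√(-1201590 + (-2288886 + P(g))*(-14992 + (-675275 - 119896)*(-253676 + 1108799))) = √(-1201590 + (-2288886 + (-696 - 1411/4))*(-14992 + (-675275 - 119896)*(-253676 + 1108799))) = √(-1201590 + (-2288886 - 4195/4)*(-14992 - 795171*855123)) = √(-1201590 - 9159739*(-14992 - 679969011033)/4) = √(-1201590 - 9159739/4*(-679969026025)) = √(-1201590 + 6228338806473207475/4) = √(6228338806468401115/4) = √6228338806468401115/2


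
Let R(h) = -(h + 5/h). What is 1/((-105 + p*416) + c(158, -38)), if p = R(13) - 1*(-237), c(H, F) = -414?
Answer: 1/92505 ≈ 1.0810e-5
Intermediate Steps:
R(h) = -h - 5/h
p = 2907/13 (p = (-1*13 - 5/13) - 1*(-237) = (-13 - 5*1/13) + 237 = (-13 - 5/13) + 237 = -174/13 + 237 = 2907/13 ≈ 223.62)
1/((-105 + p*416) + c(158, -38)) = 1/((-105 + (2907/13)*416) - 414) = 1/((-105 + 93024) - 414) = 1/(92919 - 414) = 1/92505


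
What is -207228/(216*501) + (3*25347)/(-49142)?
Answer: -383592734/110790639 ≈ -3.4623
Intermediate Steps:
-207228/(216*501) + (3*25347)/(-49142) = -207228/108216 + 76041*(-1/49142) = -207228*1/108216 - 76041/49142 = -17269/9018 - 76041/49142 = -383592734/110790639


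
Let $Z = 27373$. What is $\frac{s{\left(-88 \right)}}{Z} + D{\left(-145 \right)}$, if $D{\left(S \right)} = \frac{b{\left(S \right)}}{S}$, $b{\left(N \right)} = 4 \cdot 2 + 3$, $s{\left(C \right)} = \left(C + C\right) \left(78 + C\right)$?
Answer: $- \frac{45903}{3969085} \approx -0.011565$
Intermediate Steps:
$s{\left(C \right)} = 2 C \left(78 + C\right)$
$b{\left(N \right)} = 11$ ($b{\left(N \right)} = 8 + 3 = 11$)
$D{\left(S \right)} = \frac{11}{S}$
$\frac{s{\left(-88 \right)}}{Z} + D{\left(-145 \right)} = \frac{2 \left(-88\right) \left(78 - 88\right)}{27373} + \frac{11}{-145} = 2 \left(-88\right) \left(-10\right) \frac{1}{27373} + 11 \left(- \frac{1}{145}\right) = 1760 \cdot \frac{1}{27373} - \frac{11}{145} = \frac{1760}{27373} - \frac{11}{145} = - \frac{45903}{3969085}$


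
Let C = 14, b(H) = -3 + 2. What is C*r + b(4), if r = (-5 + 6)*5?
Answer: 69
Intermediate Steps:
b(H) = -1
r = 5 (r = 1*5 = 5)
C*r + b(4) = 14*5 - 1 = 70 - 1 = 69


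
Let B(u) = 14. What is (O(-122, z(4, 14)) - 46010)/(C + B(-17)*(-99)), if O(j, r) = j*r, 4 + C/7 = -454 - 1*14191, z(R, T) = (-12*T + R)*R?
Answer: -34022/103929 ≈ -0.32736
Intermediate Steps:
z(R, T) = R*(R - 12*T) (z(R, T) = (R - 12*T)*R = R*(R - 12*T))
C = -102543 (C = -28 + 7*(-454 - 1*14191) = -28 + 7*(-454 - 14191) = -28 + 7*(-14645) = -28 - 102515 = -102543)
(O(-122, z(4, 14)) - 46010)/(C + B(-17)*(-99)) = (-488*(4 - 12*14) - 46010)/(-102543 + 14*(-99)) = (-488*(4 - 168) - 46010)/(-102543 - 1386) = (-488*(-164) - 46010)/(-103929) = (-122*(-656) - 46010)*(-1/103929) = (80032 - 46010)*(-1/103929) = 34022*(-1/103929) = -34022/103929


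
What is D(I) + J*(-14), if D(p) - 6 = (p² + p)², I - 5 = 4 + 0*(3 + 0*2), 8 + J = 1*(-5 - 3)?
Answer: 8330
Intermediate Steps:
J = -16 (J = -8 + 1*(-5 - 3) = -8 + 1*(-8) = -8 - 8 = -16)
I = 9 (I = 5 + (4 + 0*(3 + 0*2)) = 5 + (4 + 0*(3 + 0)) = 5 + (4 + 0*3) = 5 + (4 + 0) = 5 + 4 = 9)
D(p) = 6 + (p + p²)² (D(p) = 6 + (p² + p)² = 6 + (p + p²)²)
D(I) + J*(-14) = (6 + 9²*(1 + 9)²) - 16*(-14) = (6 + 81*10²) + 224 = (6 + 81*100) + 224 = (6 + 8100) + 224 = 8106 + 224 = 8330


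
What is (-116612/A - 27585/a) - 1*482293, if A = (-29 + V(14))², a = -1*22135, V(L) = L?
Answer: -480914999974/996075 ≈ -4.8281e+5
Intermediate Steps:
a = -22135
A = 225 (A = (-29 + 14)² = (-15)² = 225)
(-116612/A - 27585/a) - 1*482293 = (-116612/225 - 27585/(-22135)) - 1*482293 = (-116612*1/225 - 27585*(-1/22135)) - 482293 = (-116612/225 + 5517/4427) - 482293 = -514999999/996075 - 482293 = -480914999974/996075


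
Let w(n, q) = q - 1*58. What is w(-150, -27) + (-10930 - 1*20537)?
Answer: -31552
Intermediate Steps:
w(n, q) = -58 + q (w(n, q) = q - 58 = -58 + q)
w(-150, -27) + (-10930 - 1*20537) = (-58 - 27) + (-10930 - 1*20537) = -85 + (-10930 - 20537) = -85 - 31467 = -31552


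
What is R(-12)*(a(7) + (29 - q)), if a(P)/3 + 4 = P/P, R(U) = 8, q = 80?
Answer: -480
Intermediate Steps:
a(P) = -9 (a(P) = -12 + 3*(P/P) = -12 + 3*1 = -12 + 3 = -9)
R(-12)*(a(7) + (29 - q)) = 8*(-9 + (29 - 1*80)) = 8*(-9 + (29 - 80)) = 8*(-9 - 51) = 8*(-60) = -480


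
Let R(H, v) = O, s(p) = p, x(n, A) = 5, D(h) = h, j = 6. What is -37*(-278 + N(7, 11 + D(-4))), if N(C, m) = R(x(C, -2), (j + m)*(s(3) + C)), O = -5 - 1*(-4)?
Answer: 10323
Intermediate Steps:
O = -1 (O = -5 + 4 = -1)
R(H, v) = -1
N(C, m) = -1
-37*(-278 + N(7, 11 + D(-4))) = -37*(-278 - 1) = -37*(-279) = 10323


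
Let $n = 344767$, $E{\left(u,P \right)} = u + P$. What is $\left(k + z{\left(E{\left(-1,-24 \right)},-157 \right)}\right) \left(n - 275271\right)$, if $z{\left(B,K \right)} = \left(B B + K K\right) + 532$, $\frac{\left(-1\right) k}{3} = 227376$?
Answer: $-45611753712$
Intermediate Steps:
$k = -682128$ ($k = \left(-3\right) 227376 = -682128$)
$E{\left(u,P \right)} = P + u$
$z{\left(B,K \right)} = 532 + B^{2} + K^{2}$ ($z{\left(B,K \right)} = \left(B^{2} + K^{2}\right) + 532 = 532 + B^{2} + K^{2}$)
$\left(k + z{\left(E{\left(-1,-24 \right)},-157 \right)}\right) \left(n - 275271\right) = \left(-682128 + \left(532 + \left(-24 - 1\right)^{2} + \left(-157\right)^{2}\right)\right) \left(344767 - 275271\right) = \left(-682128 + \left(532 + \left(-25\right)^{2} + 24649\right)\right) 69496 = \left(-682128 + \left(532 + 625 + 24649\right)\right) 69496 = \left(-682128 + 25806\right) 69496 = \left(-656322\right) 69496 = -45611753712$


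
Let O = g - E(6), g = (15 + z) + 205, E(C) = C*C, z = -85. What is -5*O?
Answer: -495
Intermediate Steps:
E(C) = C²
g = 135 (g = (15 - 85) + 205 = -70 + 205 = 135)
O = 99 (O = 135 - 1*6² = 135 - 1*36 = 135 - 36 = 99)
-5*O = -5*99 = -495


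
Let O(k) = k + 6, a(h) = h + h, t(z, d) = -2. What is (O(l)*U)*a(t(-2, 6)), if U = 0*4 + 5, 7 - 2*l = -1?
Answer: -200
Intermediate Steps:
l = 4 (l = 7/2 - 1/2*(-1) = 7/2 + 1/2 = 4)
a(h) = 2*h
O(k) = 6 + k
U = 5 (U = 0 + 5 = 5)
(O(l)*U)*a(t(-2, 6)) = ((6 + 4)*5)*(2*(-2)) = (10*5)*(-4) = 50*(-4) = -200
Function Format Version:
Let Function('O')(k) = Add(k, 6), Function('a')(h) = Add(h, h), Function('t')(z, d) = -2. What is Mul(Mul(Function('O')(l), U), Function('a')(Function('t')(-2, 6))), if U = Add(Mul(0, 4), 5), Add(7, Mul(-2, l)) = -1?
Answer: -200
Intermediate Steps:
l = 4 (l = Add(Rational(7, 2), Mul(Rational(-1, 2), -1)) = Add(Rational(7, 2), Rational(1, 2)) = 4)
Function('a')(h) = Mul(2, h)
Function('O')(k) = Add(6, k)
U = 5 (U = Add(0, 5) = 5)
Mul(Mul(Function('O')(l), U), Function('a')(Function('t')(-2, 6))) = Mul(Mul(Add(6, 4), 5), Mul(2, -2)) = Mul(Mul(10, 5), -4) = Mul(50, -4) = -200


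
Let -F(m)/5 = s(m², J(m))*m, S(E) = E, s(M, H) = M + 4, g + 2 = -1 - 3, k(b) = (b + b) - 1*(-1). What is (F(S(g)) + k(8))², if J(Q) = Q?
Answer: 1481089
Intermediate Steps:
k(b) = 1 + 2*b (k(b) = 2*b + 1 = 1 + 2*b)
g = -6 (g = -2 + (-1 - 3) = -2 - 4 = -6)
s(M, H) = 4 + M
F(m) = -5*m*(4 + m²) (F(m) = -5*(4 + m²)*m = -5*m*(4 + m²))
(F(S(g)) + k(8))² = (-5*(-6)*(4 + (-6)²) + (1 + 2*8))² = (-5*(-6)*(4 + 36) + (1 + 16))² = (-5*(-6)*40 + 17)² = (1200 + 17)² = 1217² = 1481089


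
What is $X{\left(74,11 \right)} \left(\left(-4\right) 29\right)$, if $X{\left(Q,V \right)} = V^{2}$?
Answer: $-14036$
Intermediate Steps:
$X{\left(74,11 \right)} \left(\left(-4\right) 29\right) = 11^{2} \left(\left(-4\right) 29\right) = 121 \left(-116\right) = -14036$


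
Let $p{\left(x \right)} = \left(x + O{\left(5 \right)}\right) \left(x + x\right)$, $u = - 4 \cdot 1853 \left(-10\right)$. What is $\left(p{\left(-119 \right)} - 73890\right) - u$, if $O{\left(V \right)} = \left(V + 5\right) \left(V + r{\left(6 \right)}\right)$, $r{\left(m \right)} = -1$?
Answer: $-129208$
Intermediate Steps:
$O{\left(V \right)} = \left(-1 + V\right) \left(5 + V\right)$ ($O{\left(V \right)} = \left(V + 5\right) \left(V - 1\right) = \left(5 + V\right) \left(-1 + V\right) = \left(-1 + V\right) \left(5 + V\right)$)
$u = 74120$ ($u = \left(-4\right) \left(-18530\right) = 74120$)
$p{\left(x \right)} = 2 x \left(40 + x\right)$ ($p{\left(x \right)} = \left(x + \left(-5 + 5^{2} + 4 \cdot 5\right)\right) \left(x + x\right) = \left(x + \left(-5 + 25 + 20\right)\right) 2 x = \left(x + 40\right) 2 x = \left(40 + x\right) 2 x = 2 x \left(40 + x\right)$)
$\left(p{\left(-119 \right)} - 73890\right) - u = \left(2 \left(-119\right) \left(40 - 119\right) - 73890\right) - 74120 = \left(2 \left(-119\right) \left(-79\right) - 73890\right) - 74120 = \left(18802 - 73890\right) - 74120 = -55088 - 74120 = -129208$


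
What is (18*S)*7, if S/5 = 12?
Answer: 7560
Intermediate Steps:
S = 60 (S = 5*12 = 60)
(18*S)*7 = (18*60)*7 = 1080*7 = 7560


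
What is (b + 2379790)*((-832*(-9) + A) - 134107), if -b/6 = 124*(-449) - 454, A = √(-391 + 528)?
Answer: -343969376830 + 2716570*√137 ≈ -3.4394e+11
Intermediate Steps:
A = √137 ≈ 11.705
b = 336780 (b = -6*(124*(-449) - 454) = -6*(-55676 - 454) = -6*(-56130) = 336780)
(b + 2379790)*((-832*(-9) + A) - 134107) = (336780 + 2379790)*((-832*(-9) + √137) - 134107) = 2716570*((7488 + √137) - 134107) = 2716570*(-126619 + √137) = -343969376830 + 2716570*√137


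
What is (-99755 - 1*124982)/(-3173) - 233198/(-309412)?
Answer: 35138130949/490882138 ≈ 71.582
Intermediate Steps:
(-99755 - 1*124982)/(-3173) - 233198/(-309412) = (-99755 - 124982)*(-1/3173) - 233198*(-1/309412) = -224737*(-1/3173) + 116599/154706 = 224737/3173 + 116599/154706 = 35138130949/490882138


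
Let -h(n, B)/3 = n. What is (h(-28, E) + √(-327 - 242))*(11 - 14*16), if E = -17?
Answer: -17892 - 213*I*√569 ≈ -17892.0 - 5080.8*I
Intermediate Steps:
h(n, B) = -3*n
(h(-28, E) + √(-327 - 242))*(11 - 14*16) = (-3*(-28) + √(-327 - 242))*(11 - 14*16) = (84 + √(-569))*(11 - 224) = (84 + I*√569)*(-213) = -17892 - 213*I*√569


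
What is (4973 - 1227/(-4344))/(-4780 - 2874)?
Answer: -7201313/11082992 ≈ -0.64976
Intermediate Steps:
(4973 - 1227/(-4344))/(-4780 - 2874) = (4973 - 1227*(-1/4344))/(-7654) = (4973 + 409/1448)*(-1/7654) = (7201313/1448)*(-1/7654) = -7201313/11082992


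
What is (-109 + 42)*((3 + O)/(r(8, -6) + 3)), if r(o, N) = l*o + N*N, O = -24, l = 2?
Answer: 1407/55 ≈ 25.582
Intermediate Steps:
r(o, N) = N² + 2*o (r(o, N) = 2*o + N*N = 2*o + N² = N² + 2*o)
(-109 + 42)*((3 + O)/(r(8, -6) + 3)) = (-109 + 42)*((3 - 24)/(((-6)² + 2*8) + 3)) = -(-1407)/((36 + 16) + 3) = -(-1407)/(52 + 3) = -(-1407)/55 = -67*(-21/55) = 1407/55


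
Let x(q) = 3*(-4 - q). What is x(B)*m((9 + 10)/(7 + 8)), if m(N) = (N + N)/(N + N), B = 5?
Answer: -27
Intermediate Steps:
x(q) = -12 - 3*q
m(N) = 1 (m(N) = (2*N)/((2*N)) = (2*N)*(1/(2*N)) = 1)
x(B)*m((9 + 10)/(7 + 8)) = (-12 - 3*5)*1 = (-12 - 15)*1 = -27*1 = -27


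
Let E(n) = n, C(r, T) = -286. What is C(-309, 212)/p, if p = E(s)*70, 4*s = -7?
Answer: 572/245 ≈ 2.3347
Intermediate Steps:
s = -7/4 (s = (1/4)*(-7) = -7/4 ≈ -1.7500)
p = -245/2 (p = -7/4*70 = -245/2 ≈ -122.50)
C(-309, 212)/p = -286/(-245/2) = -286*(-2/245) = 572/245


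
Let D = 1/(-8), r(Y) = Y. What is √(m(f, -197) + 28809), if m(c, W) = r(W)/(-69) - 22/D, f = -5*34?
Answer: √138011178/69 ≈ 170.26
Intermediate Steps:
f = -170
D = -⅛ ≈ -0.12500
m(c, W) = 176 - W/69 (m(c, W) = W/(-69) - 22/(-⅛) = W*(-1/69) - 22*(-8) = -W/69 + 176 = 176 - W/69)
√(m(f, -197) + 28809) = √((176 - 1/69*(-197)) + 28809) = √((176 + 197/69) + 28809) = √(12341/69 + 28809) = √(2000162/69) = √138011178/69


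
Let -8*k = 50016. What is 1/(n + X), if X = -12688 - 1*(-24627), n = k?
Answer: 1/5687 ≈ 0.00017584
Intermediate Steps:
k = -6252 (k = -⅛*50016 = -6252)
n = -6252
X = 11939 (X = -12688 + 24627 = 11939)
1/(n + X) = 1/(-6252 + 11939) = 1/5687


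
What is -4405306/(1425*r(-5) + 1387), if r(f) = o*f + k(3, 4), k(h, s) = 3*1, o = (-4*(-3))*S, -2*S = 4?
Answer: -2202653/88331 ≈ -24.936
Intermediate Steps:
S = -2 (S = -½*4 = -2)
o = -24 (o = -4*(-3)*(-2) = 12*(-2) = -24)
k(h, s) = 3
r(f) = 3 - 24*f (r(f) = -24*f + 3 = 3 - 24*f)
-4405306/(1425*r(-5) + 1387) = -4405306/(1425*(3 - 24*(-5)) + 1387) = -4405306/(1425*(3 + 120) + 1387) = -4405306/(1425*123 + 1387) = -4405306/(175275 + 1387) = -4405306/176662 = -4405306*1/176662 = -2202653/88331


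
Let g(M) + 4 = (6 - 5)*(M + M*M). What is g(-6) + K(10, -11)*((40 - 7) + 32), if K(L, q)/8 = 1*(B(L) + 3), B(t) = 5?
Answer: 4186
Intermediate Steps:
K(L, q) = 64 (K(L, q) = 8*(1*(5 + 3)) = 8*(1*8) = 8*8 = 64)
g(M) = -4 + M + M**2 (g(M) = -4 + (6 - 5)*(M + M*M) = -4 + 1*(M + M**2) = -4 + (M + M**2) = -4 + M + M**2)
g(-6) + K(10, -11)*((40 - 7) + 32) = (-4 - 6 + (-6)**2) + 64*((40 - 7) + 32) = (-4 - 6 + 36) + 64*(33 + 32) = 26 + 64*65 = 26 + 4160 = 4186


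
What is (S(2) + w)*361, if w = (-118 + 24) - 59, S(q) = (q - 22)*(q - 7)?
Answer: -19133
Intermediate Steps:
S(q) = (-22 + q)*(-7 + q)
w = -153 (w = -94 - 59 = -153)
(S(2) + w)*361 = ((154 + 2² - 29*2) - 153)*361 = ((154 + 4 - 58) - 153)*361 = (100 - 153)*361 = -53*361 = -19133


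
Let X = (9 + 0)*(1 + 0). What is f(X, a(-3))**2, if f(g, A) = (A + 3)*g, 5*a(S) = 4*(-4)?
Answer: 81/25 ≈ 3.2400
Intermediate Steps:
a(S) = -16/5 (a(S) = (4*(-4))/5 = (1/5)*(-16) = -16/5)
X = 9 (X = 9*1 = 9)
f(g, A) = g*(3 + A) (f(g, A) = (3 + A)*g = g*(3 + A))
f(X, a(-3))**2 = (9*(3 - 16/5))**2 = (9*(-1/5))**2 = (-9/5)**2 = 81/25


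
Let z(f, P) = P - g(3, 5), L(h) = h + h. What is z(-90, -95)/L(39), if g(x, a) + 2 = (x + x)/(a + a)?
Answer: -6/5 ≈ -1.2000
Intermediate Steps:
g(x, a) = -2 + x/a (g(x, a) = -2 + (x + x)/(a + a) = -2 + (2*x)/((2*a)) = -2 + (2*x)*(1/(2*a)) = -2 + x/a)
L(h) = 2*h
z(f, P) = 7/5 + P (z(f, P) = P - (-2 + 3/5) = P - 1*(-7/5) = P + 7/5 = 7/5 + P)
z(-90, -95)/L(39) = (7/5 - 95)/((2*39)) = -468/5/78 = -468/5*1/78 = -6/5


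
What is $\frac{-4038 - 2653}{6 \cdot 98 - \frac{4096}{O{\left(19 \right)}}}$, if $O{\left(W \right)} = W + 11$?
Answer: $- \frac{100365}{6772} \approx -14.821$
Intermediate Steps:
$O{\left(W \right)} = 11 + W$
$\frac{-4038 - 2653}{6 \cdot 98 - \frac{4096}{O{\left(19 \right)}}} = \frac{-4038 - 2653}{6 \cdot 98 - \frac{4096}{11 + 19}} = - \frac{6691}{588 - \frac{4096}{30}} = - \frac{6691}{588 - \frac{2048}{15}} = - \frac{6691}{\frac{6772}{15}} = \left(-6691\right) \frac{15}{6772} = - \frac{100365}{6772}$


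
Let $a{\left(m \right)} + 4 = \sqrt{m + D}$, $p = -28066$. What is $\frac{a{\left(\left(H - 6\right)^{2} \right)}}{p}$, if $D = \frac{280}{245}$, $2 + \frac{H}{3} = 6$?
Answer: $\frac{2}{14033} - \frac{\sqrt{455}}{98231} \approx -7.4627 \cdot 10^{-5}$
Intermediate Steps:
$H = 12$ ($H = -6 + 3 \cdot 6 = -6 + 18 = 12$)
$D = \frac{8}{7}$ ($D = 280 \cdot \frac{1}{245} = \frac{8}{7} \approx 1.1429$)
$a{\left(m \right)} = -4 + \sqrt{\frac{8}{7} + m}$ ($a{\left(m \right)} = -4 + \sqrt{m + \frac{8}{7}} = -4 + \sqrt{\frac{8}{7} + m}$)
$\frac{a{\left(\left(H - 6\right)^{2} \right)}}{p} = \frac{-4 + \frac{\sqrt{56 + 49 \left(12 - 6\right)^{2}}}{7}}{-28066} = \left(-4 + \frac{\sqrt{56 + 49 \cdot 6^{2}}}{7}\right) \left(- \frac{1}{28066}\right) = \left(-4 + \frac{\sqrt{56 + 49 \cdot 36}}{7}\right) \left(- \frac{1}{28066}\right) = \left(-4 + \frac{\sqrt{56 + 1764}}{7}\right) \left(- \frac{1}{28066}\right) = \left(-4 + \frac{\sqrt{1820}}{7}\right) \left(- \frac{1}{28066}\right) = \left(-4 + \frac{2 \sqrt{455}}{7}\right) \left(- \frac{1}{28066}\right) = \frac{2}{14033} - \frac{\sqrt{455}}{98231}$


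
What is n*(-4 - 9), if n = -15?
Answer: 195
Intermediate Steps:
n*(-4 - 9) = -15*(-4 - 9) = -15*(-13) = 195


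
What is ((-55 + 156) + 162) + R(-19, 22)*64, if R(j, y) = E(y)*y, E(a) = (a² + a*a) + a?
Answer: 1394183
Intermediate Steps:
E(a) = a + 2*a² (E(a) = (a² + a²) + a = 2*a² + a = a + 2*a²)
R(j, y) = y²*(1 + 2*y) (R(j, y) = (y*(1 + 2*y))*y = y²*(1 + 2*y))
((-55 + 156) + 162) + R(-19, 22)*64 = ((-55 + 156) + 162) + (22²*(1 + 2*22))*64 = (101 + 162) + (484*(1 + 44))*64 = 263 + (484*45)*64 = 263 + 21780*64 = 263 + 1393920 = 1394183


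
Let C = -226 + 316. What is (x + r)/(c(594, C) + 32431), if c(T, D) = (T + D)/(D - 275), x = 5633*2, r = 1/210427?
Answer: 438574057855/1262362304777 ≈ 0.34742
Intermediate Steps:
r = 1/210427 ≈ 4.7522e-6
x = 11266
C = 90
c(T, D) = (D + T)/(-275 + D)
(x + r)/(c(594, C) + 32431) = (11266 + 1/210427)/((90 + 594)/(-275 + 90) + 32431) = 2370670583/(210427*(684/(-185) + 32431)) = 2370670583/(210427*(-1/185*684 + 32431)) = 2370670583/(210427*(-684/185 + 32431)) = 2370670583/(210427*(5999051/185)) = (2370670583/210427)*(185/5999051) = 438574057855/1262362304777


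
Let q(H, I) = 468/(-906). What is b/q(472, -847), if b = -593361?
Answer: 29865837/26 ≈ 1.1487e+6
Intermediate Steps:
q(H, I) = -78/151 (q(H, I) = 468*(-1/906) = -78/151)
b/q(472, -847) = -593361/(-78/151) = -593361*(-151/78) = 29865837/26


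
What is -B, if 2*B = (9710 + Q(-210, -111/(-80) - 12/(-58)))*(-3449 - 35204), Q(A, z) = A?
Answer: 183601750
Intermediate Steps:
B = -183601750 (B = ((9710 - 210)*(-3449 - 35204))/2 = (9500*(-38653))/2 = (1/2)*(-367203500) = -183601750)
-B = -1*(-183601750) = 183601750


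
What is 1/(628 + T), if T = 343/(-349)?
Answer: 349/218829 ≈ 0.0015949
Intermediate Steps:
T = -343/349 (T = 343*(-1/349) = -343/349 ≈ -0.98281)
1/(628 + T) = 1/(628 - 343/349) = 1/(218829/349) = 349/218829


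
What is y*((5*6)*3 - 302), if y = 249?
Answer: -52788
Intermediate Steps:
y*((5*6)*3 - 302) = 249*((5*6)*3 - 302) = 249*(30*3 - 302) = 249*(90 - 302) = 249*(-212) = -52788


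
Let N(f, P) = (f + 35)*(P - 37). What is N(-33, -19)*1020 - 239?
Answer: -114479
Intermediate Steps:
N(f, P) = (-37 + P)*(35 + f) (N(f, P) = (35 + f)*(-37 + P) = (-37 + P)*(35 + f))
N(-33, -19)*1020 - 239 = (-1295 - 37*(-33) + 35*(-19) - 19*(-33))*1020 - 239 = (-1295 + 1221 - 665 + 627)*1020 - 239 = -112*1020 - 239 = -114240 - 239 = -114479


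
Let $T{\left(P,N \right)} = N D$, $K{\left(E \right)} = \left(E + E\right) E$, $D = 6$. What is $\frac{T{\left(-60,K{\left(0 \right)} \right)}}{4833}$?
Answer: $0$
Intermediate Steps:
$K{\left(E \right)} = 2 E^{2}$ ($K{\left(E \right)} = 2 E E = 2 E^{2}$)
$T{\left(P,N \right)} = 6 N$ ($T{\left(P,N \right)} = N 6 = 6 N$)
$\frac{T{\left(-60,K{\left(0 \right)} \right)}}{4833} = \frac{6 \cdot 2 \cdot 0^{2}}{4833} = 6 \cdot 2 \cdot 0 \cdot \frac{1}{4833} = 6 \cdot 0 \cdot \frac{1}{4833} = 0 \cdot \frac{1}{4833} = 0$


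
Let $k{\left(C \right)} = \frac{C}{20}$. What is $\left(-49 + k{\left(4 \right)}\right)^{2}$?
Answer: $\frac{59536}{25} \approx 2381.4$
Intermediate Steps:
$k{\left(C \right)} = \frac{C}{20}$ ($k{\left(C \right)} = C \frac{1}{20} = \frac{C}{20}$)
$\left(-49 + k{\left(4 \right)}\right)^{2} = \left(-49 + \frac{1}{20} \cdot 4\right)^{2} = \left(-49 + \frac{1}{5}\right)^{2} = \left(- \frac{244}{5}\right)^{2} = \frac{59536}{25}$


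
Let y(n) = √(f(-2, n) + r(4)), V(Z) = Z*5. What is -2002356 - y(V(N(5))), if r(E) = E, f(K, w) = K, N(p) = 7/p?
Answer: -2002356 - √2 ≈ -2.0024e+6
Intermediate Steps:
V(Z) = 5*Z
y(n) = √2 (y(n) = √(-2 + 4) = √2)
-2002356 - y(V(N(5))) = -2002356 - √2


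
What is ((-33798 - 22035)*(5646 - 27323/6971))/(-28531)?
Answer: 2195964540519/198889601 ≈ 11041.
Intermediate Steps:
((-33798 - 22035)*(5646 - 27323/6971))/(-28531) = -55833*(5646 - 27323*1/6971)*(-1/28531) = -55833*(5646 - 27323/6971)*(-1/28531) = -55833*39330943/6971*(-1/28531) = -2195964540519/6971*(-1/28531) = 2195964540519/198889601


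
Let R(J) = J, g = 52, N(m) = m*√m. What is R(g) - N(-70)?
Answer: 52 + 70*I*√70 ≈ 52.0 + 585.66*I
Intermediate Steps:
N(m) = m^(3/2)
R(g) - N(-70) = 52 - (-70)^(3/2) = 52 - (-70)*I*√70 = 52 + 70*I*√70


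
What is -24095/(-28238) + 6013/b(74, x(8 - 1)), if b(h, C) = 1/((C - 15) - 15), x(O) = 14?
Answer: -2716697409/28238 ≈ -96207.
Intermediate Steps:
b(h, C) = 1/(-30 + C) (b(h, C) = 1/((-15 + C) - 15) = 1/(-30 + C))
-24095/(-28238) + 6013/b(74, x(8 - 1)) = -24095/(-28238) + 6013/(1/(-30 + 14)) = -24095*(-1/28238) + 6013/(1/(-16)) = 24095/28238 + 6013/(-1/16) = 24095/28238 + 6013*(-16) = 24095/28238 - 96208 = -2716697409/28238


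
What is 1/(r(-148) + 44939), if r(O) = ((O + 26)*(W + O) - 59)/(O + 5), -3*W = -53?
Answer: 429/19231306 ≈ 2.2307e-5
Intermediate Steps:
W = 53/3 (W = -1/3*(-53) = 53/3 ≈ 17.667)
r(O) = (-59 + (26 + O)*(53/3 + O))/(5 + O) (r(O) = ((O + 26)*(53/3 + O) - 59)/(O + 5) = ((26 + O)*(53/3 + O) - 59)/(5 + O) = (-59 + (26 + O)*(53/3 + O))/(5 + O))
1/(r(-148) + 44939) = 1/((1201 + 3*(-148)**2 + 131*(-148))/(3*(5 - 148)) + 44939) = 1/((1/3)*(1201 + 3*21904 - 19388)/(-143) + 44939) = 1/((1/3)*(-1/143)*(1201 + 65712 - 19388) + 44939) = 1/((1/3)*(-1/143)*47525 + 44939) = 1/(-47525/429 + 44939) = 1/(19231306/429) = 429/19231306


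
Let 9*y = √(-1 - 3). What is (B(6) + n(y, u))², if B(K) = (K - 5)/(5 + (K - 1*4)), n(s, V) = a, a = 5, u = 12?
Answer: 1296/49 ≈ 26.449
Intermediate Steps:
y = 2*I/9 (y = √(-1 - 3)/9 = √(-4)/9 = (2*I)/9 = 2*I/9 ≈ 0.22222*I)
n(s, V) = 5
B(K) = (-5 + K)/(1 + K) (B(K) = (-5 + K)/(5 + (K - 4)) = (-5 + K)/(5 + (-4 + K)) = (-5 + K)/(1 + K))
(B(6) + n(y, u))² = ((-5 + 6)/(1 + 6) + 5)² = (1/7 + 5)² = ((⅐)*1 + 5)² = (⅐ + 5)² = (36/7)² = 1296/49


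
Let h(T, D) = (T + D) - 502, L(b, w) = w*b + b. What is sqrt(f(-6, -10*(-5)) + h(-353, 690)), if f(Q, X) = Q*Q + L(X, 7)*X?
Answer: sqrt(19871) ≈ 140.96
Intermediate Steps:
L(b, w) = b + b*w (L(b, w) = b*w + b = b + b*w)
f(Q, X) = Q**2 + 8*X**2 (f(Q, X) = Q*Q + (X*(1 + 7))*X = Q**2 + (X*8)*X = Q**2 + (8*X)*X = Q**2 + 8*X**2)
h(T, D) = -502 + D + T (h(T, D) = (D + T) - 502 = -502 + D + T)
sqrt(f(-6, -10*(-5)) + h(-353, 690)) = sqrt(((-6)**2 + 8*(-10*(-5))**2) + (-502 + 690 - 353)) = sqrt((36 + 8*50**2) - 165) = sqrt((36 + 8*2500) - 165) = sqrt((36 + 20000) - 165) = sqrt(20036 - 165) = sqrt(19871)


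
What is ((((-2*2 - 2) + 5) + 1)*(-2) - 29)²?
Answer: 841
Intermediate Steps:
((((-2*2 - 2) + 5) + 1)*(-2) - 29)² = ((((-4 - 2) + 5) + 1)*(-2) - 29)² = (((-6 + 5) + 1)*(-2) - 29)² = ((-1 + 1)*(-2) - 29)² = (0*(-2) - 29)² = (0 - 29)² = (-29)² = 841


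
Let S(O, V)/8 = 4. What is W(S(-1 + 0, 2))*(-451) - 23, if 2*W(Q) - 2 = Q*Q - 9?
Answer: -458713/2 ≈ -2.2936e+5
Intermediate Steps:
S(O, V) = 32 (S(O, V) = 8*4 = 32)
W(Q) = -7/2 + Q**2/2 (W(Q) = 1 + (Q*Q - 9)/2 = 1 + (Q**2 - 9)/2 = 1 + (-9 + Q**2)/2 = 1 + (-9/2 + Q**2/2) = -7/2 + Q**2/2)
W(S(-1 + 0, 2))*(-451) - 23 = (-7/2 + (1/2)*32**2)*(-451) - 23 = (-7/2 + (1/2)*1024)*(-451) - 23 = (-7/2 + 512)*(-451) - 23 = (1017/2)*(-451) - 23 = -458667/2 - 23 = -458713/2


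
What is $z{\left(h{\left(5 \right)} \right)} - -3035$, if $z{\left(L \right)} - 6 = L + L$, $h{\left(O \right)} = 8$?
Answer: $3057$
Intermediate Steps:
$z{\left(L \right)} = 6 + 2 L$ ($z{\left(L \right)} = 6 + \left(L + L\right) = 6 + 2 L$)
$z{\left(h{\left(5 \right)} \right)} - -3035 = \left(6 + 2 \cdot 8\right) - -3035 = \left(6 + 16\right) + 3035 = 22 + 3035 = 3057$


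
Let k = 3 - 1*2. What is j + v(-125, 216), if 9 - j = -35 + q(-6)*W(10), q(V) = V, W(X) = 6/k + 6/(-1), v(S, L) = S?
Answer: -81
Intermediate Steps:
k = 1 (k = 3 - 2 = 1)
W(X) = 0 (W(X) = 6/1 + 6/(-1) = 6*1 + 6*(-1) = 6 - 6 = 0)
j = 44 (j = 9 - (-35 - 6*0) = 9 - (-35 + 0) = 9 - 1*(-35) = 9 + 35 = 44)
j + v(-125, 216) = 44 - 125 = -81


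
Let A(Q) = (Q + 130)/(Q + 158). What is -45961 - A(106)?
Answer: -3033485/66 ≈ -45962.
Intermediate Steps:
A(Q) = (130 + Q)/(158 + Q)
-45961 - A(106) = -45961 - (130 + 106)/(158 + 106) = -45961 - 236/264 = -45961 - 1*59/66 = -45961 - 59/66 = -3033485/66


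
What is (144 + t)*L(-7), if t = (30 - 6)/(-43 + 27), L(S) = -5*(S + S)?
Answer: 9975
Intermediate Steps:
L(S) = -10*S
t = -3/2 (t = 24/(-16) = 24*(-1/16) = -3/2 ≈ -1.5000)
(144 + t)*L(-7) = (144 - 3/2)*(-10*(-7)) = (285/2)*70 = 9975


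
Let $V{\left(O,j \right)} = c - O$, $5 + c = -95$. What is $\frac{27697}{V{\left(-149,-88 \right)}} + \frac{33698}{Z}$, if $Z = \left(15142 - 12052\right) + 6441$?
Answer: $\frac{265631309}{467019} \approx 568.78$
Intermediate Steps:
$c = -100$ ($c = -5 - 95 = -100$)
$V{\left(O,j \right)} = -100 - O$
$Z = 9531$ ($Z = 3090 + 6441 = 9531$)
$\frac{27697}{V{\left(-149,-88 \right)}} + \frac{33698}{Z} = \frac{27697}{-100 - -149} + \frac{33698}{9531} = \frac{27697}{-100 + 149} + 33698 \cdot \frac{1}{9531} = \frac{27697}{49} + \frac{33698}{9531} = \frac{265631309}{467019}$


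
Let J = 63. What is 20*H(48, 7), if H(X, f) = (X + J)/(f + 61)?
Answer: 555/17 ≈ 32.647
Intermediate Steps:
H(X, f) = (63 + X)/(61 + f) (H(X, f) = (X + 63)/(f + 61) = (63 + X)/(61 + f))
20*H(48, 7) = 20*((63 + 48)/(61 + 7)) = 20*(111/68) = 555/17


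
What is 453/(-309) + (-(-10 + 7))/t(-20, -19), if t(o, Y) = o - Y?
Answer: -460/103 ≈ -4.4660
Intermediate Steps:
453/(-309) + (-(-10 + 7))/t(-20, -19) = 453/(-309) + (-(-10 + 7))/(-20 - 1*(-19)) = 453*(-1/309) + (-1*(-3))/(-20 + 19) = -151/103 + 3/(-1) = -151/103 + 3*(-1) = -151/103 - 3 = -460/103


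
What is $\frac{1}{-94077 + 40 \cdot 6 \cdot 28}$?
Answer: $- \frac{1}{87357} \approx -1.1447 \cdot 10^{-5}$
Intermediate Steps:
$\frac{1}{-94077 + 40 \cdot 6 \cdot 28} = \frac{1}{-94077 + 240 \cdot 28} = \frac{1}{-94077 + 6720} = \frac{1}{-87357} = - \frac{1}{87357}$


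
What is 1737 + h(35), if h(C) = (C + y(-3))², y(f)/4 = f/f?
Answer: 3258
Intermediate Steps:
y(f) = 4 (y(f) = 4*(f/f) = 4*1 = 4)
h(C) = (4 + C)² (h(C) = (C + 4)² = (4 + C)²)
1737 + h(35) = 1737 + (4 + 35)² = 1737 + 39² = 1737 + 1521 = 3258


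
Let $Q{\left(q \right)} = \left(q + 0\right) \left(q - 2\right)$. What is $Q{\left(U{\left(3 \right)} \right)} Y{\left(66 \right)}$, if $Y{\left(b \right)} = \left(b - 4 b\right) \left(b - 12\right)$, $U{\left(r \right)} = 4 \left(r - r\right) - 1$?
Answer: $-32076$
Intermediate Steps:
$U{\left(r \right)} = -1$ ($U{\left(r \right)} = 4 \cdot 0 - 1 = 0 - 1 = -1$)
$Q{\left(q \right)} = q \left(-2 + q\right)$
$Y{\left(b \right)} = - 3 b \left(-12 + b\right)$
$Q{\left(U{\left(3 \right)} \right)} Y{\left(66 \right)} = - (-2 - 1) 3 \cdot 66 \left(12 - 66\right) = \left(-1\right) \left(-3\right) 3 \cdot 66 \left(12 - 66\right) = 3 \cdot 3 \cdot 66 \left(-54\right) = 3 \left(-10692\right) = -32076$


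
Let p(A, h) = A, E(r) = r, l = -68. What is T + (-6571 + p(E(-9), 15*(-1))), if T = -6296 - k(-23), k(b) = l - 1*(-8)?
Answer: -12816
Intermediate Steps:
k(b) = -60 (k(b) = -68 - 1*(-8) = -68 + 8 = -60)
T = -6236 (T = -6296 - 1*(-60) = -6296 + 60 = -6236)
T + (-6571 + p(E(-9), 15*(-1))) = -6236 + (-6571 - 9) = -6236 - 6580 = -12816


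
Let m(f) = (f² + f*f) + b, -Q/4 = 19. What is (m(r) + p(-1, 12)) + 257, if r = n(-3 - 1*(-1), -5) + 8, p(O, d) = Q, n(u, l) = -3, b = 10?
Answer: 241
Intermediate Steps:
Q = -76 (Q = -4*19 = -76)
p(O, d) = -76
r = 5 (r = -3 + 8 = 5)
m(f) = 10 + 2*f² (m(f) = (f² + f*f) + 10 = (f² + f²) + 10 = 2*f² + 10 = 10 + 2*f²)
(m(r) + p(-1, 12)) + 257 = ((10 + 2*5²) - 76) + 257 = ((10 + 2*25) - 76) + 257 = ((10 + 50) - 76) + 257 = (60 - 76) + 257 = -16 + 257 = 241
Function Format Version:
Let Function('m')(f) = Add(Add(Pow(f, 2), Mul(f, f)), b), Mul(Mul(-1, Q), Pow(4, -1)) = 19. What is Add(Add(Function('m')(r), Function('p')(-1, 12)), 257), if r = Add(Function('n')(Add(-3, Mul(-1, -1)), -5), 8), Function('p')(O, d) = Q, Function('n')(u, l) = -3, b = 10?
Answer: 241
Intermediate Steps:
Q = -76 (Q = Mul(-4, 19) = -76)
Function('p')(O, d) = -76
r = 5 (r = Add(-3, 8) = 5)
Function('m')(f) = Add(10, Mul(2, Pow(f, 2))) (Function('m')(f) = Add(Add(Pow(f, 2), Mul(f, f)), 10) = Add(Add(Pow(f, 2), Pow(f, 2)), 10) = Add(Mul(2, Pow(f, 2)), 10) = Add(10, Mul(2, Pow(f, 2))))
Add(Add(Function('m')(r), Function('p')(-1, 12)), 257) = Add(Add(Add(10, Mul(2, Pow(5, 2))), -76), 257) = Add(Add(Add(10, Mul(2, 25)), -76), 257) = Add(Add(Add(10, 50), -76), 257) = Add(Add(60, -76), 257) = Add(-16, 257) = 241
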